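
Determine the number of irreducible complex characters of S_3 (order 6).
3

The number of irreducible complex representations of a finite group equals its number of conjugacy classes. Conjugacy classes in S_3 correspond to cycle types, i.e. partitions of 3; there are p(3) = 3 of them, so S_3 (order 6) has exactly 3 irreducible complex representations.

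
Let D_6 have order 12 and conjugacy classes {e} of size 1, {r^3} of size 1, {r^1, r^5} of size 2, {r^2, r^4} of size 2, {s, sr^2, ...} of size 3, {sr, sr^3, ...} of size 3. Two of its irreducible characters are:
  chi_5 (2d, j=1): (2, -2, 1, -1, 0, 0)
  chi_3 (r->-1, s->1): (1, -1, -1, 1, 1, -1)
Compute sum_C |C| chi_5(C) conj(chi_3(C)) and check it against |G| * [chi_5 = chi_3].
Sum = 0; so <chi_5, chi_3> = 0 (distinct irreducibles are orthogonal).

Compute term by term over conjugacy classes (|C| * chi_5(C) * conj(chi_3(C))):
  1*(2)*conj(1) + 1*(-2)*conj(-1) + 2*(1)*conj(-1) + 2*(-1)*conj(1) + 3*(0)*conj(1) + 3*(0)*conj(-1)
  = (2) + (2) + (-2) + (-2) + (0) + (0)
  = 0.
Dividing by |G| = 12 gives 0/12 = 0, matching the row-orthogonality relation <chi_5, chi_3> = [chi_5 = chi_3].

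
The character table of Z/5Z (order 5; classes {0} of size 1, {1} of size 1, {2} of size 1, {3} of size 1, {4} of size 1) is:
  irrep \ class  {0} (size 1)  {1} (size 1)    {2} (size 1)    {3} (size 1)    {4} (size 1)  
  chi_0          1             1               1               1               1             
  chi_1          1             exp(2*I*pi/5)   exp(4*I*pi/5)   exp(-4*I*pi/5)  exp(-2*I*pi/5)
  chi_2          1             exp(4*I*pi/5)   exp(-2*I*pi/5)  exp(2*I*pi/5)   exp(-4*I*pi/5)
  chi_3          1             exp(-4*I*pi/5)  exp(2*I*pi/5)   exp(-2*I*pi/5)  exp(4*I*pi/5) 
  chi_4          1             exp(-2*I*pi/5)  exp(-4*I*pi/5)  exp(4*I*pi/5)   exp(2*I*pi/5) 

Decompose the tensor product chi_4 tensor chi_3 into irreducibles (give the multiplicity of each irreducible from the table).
chi_4 tensor chi_3 = chi_2 (all other irreducibles have multiplicity 0).

Solution. The character of a tensor product is the pointwise product (chi_4 * chi_3)(C) = chi_4(C) * chi_3(C):
  {0}: (1)*(1), {1}: (exp(-2*I*pi/5))*(exp(-4*I*pi/5)), {2}: (exp(-4*I*pi/5))*(exp(2*I*pi/5)), {3}: (exp(4*I*pi/5))*(exp(-2*I*pi/5)), {4}: (exp(2*I*pi/5))*(exp(4*I*pi/5))
so (chi_4 * chi_3) takes values
  {0} -> 1, {1} -> exp(4*I*pi/5), {2} -> exp(-2*I*pi/5), {3} -> exp(2*I*pi/5), {4} -> exp(-4*I*pi/5).
Now take the inner product of this character with each irreducible chi from the table, <chi_4*chi_3, chi> = (1/5) sum_C |C| (chi_4*chi_3)(C) conj(chi(C)):
  <chi_4*chi_3, chi_0> = (1/5)[1*(1)*conj(1) + 1*(exp(4*I*pi/5))*conj(1) + 1*(exp(-2*I*pi/5))*conj(1) + 1*(exp(2*I*pi/5))*conj(1) + 1*(exp(-4*I*pi/5))*conj(1)]
      = (1/5)[(1) + (exp(4*I*pi/5)) + (exp(-2*I*pi/5)) + (exp(2*I*pi/5)) + (exp(-4*I*pi/5))] = 0/5 = 0
  <chi_4*chi_3, chi_1> = (1/5)[1*(1)*conj(1) + 1*(exp(4*I*pi/5))*conj(exp(2*I*pi/5)) + 1*(exp(-2*I*pi/5))*conj(exp(4*I*pi/5)) + 1*(exp(2*I*pi/5))*conj(exp(-4*I*pi/5)) + 1*(exp(-4*I*pi/5))*conj(exp(-2*I*pi/5))]
      = (1/5)[(1) + (exp(2*I*pi/5)) + (exp(4*I*pi/5)) + (exp(-4*I*pi/5)) + (exp(-2*I*pi/5))] = 0/5 = 0
  <chi_4*chi_3, chi_2> = (1/5)[1*(1)*conj(1) + 1*(exp(4*I*pi/5))*conj(exp(4*I*pi/5)) + 1*(exp(-2*I*pi/5))*conj(exp(-2*I*pi/5)) + 1*(exp(2*I*pi/5))*conj(exp(2*I*pi/5)) + 1*(exp(-4*I*pi/5))*conj(exp(-4*I*pi/5))]
      = (1/5)[(1) + (1) + (1) + (1) + (1)] = 5/5 = 1
  <chi_4*chi_3, chi_3> = (1/5)[1*(1)*conj(1) + 1*(exp(4*I*pi/5))*conj(exp(-4*I*pi/5)) + 1*(exp(-2*I*pi/5))*conj(exp(2*I*pi/5)) + 1*(exp(2*I*pi/5))*conj(exp(-2*I*pi/5)) + 1*(exp(-4*I*pi/5))*conj(exp(4*I*pi/5))]
      = (1/5)[(1) + (exp(-2*I*pi/5)) + (exp(-4*I*pi/5)) + (exp(4*I*pi/5)) + (exp(2*I*pi/5))] = 0/5 = 0
  <chi_4*chi_3, chi_4> = (1/5)[1*(1)*conj(1) + 1*(exp(4*I*pi/5))*conj(exp(-2*I*pi/5)) + 1*(exp(-2*I*pi/5))*conj(exp(-4*I*pi/5)) + 1*(exp(2*I*pi/5))*conj(exp(4*I*pi/5)) + 1*(exp(-4*I*pi/5))*conj(exp(2*I*pi/5))]
      = (1/5)[(1) + (exp(-4*I*pi/5)) + (exp(2*I*pi/5)) + (exp(-2*I*pi/5)) + (exp(4*I*pi/5))] = 0/5 = 0
(Exp terms are combined using exp(i*s)*conj(exp(i*t)) = exp(i*(s-t)), and sums of them are collapsed using the identity that for every m > 1 the m distinct m-th roots of unity sum to 0, e.g. 1 + exp(2*I*pi/3) + exp(-2*I*pi/3) = 0.)
Hence the multiplicities are chi_2: 1. Dimension check: dim(chi_4)*dim(chi_3) = 1*1 = 1 and sum (mult * dim) = 1*1 = 1.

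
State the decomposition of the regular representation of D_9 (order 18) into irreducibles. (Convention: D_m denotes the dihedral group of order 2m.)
Each irreducible V_i of dimension d_i appears with multiplicity d_i, i.e. rho_reg = (direct sum over all irreducibles V_i) d_i V_i. The irreducible dimensions for D_9 are 1, 1, 2, 2, 2, 2: 2 irreducibles of dimension 1, each with multiplicity 1; 4 irreducibles of dimension 2, each with multiplicity 2. Total dimension 2*1*1 + 4*2*2 = 18 = |G|.

Explanation: General theorem: in the regular representation of a finite group G, each irreducible appears with multiplicity equal to its dimension. Check: dim(rho_reg) = sum d_i^2 = 1 + 1 + 4 + 4 + 4 + 4 = 18 = |G|.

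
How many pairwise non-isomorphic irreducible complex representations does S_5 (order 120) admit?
7

Reasoning: The number of irreducible complex representations of a finite group equals its number of conjugacy classes. Conjugacy classes in S_5 correspond to cycle types, i.e. partitions of 5; there are p(5) = 7 of them, so S_5 (order 120) has exactly 7 irreducible complex representations.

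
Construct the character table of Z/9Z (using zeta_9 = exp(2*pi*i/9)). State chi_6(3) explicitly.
Character table of Z/9Z (irreps indexed chi_0,...,chi_8 with chi_k(m) = zeta_9^(k*m), zeta_9 = exp(2*pi*i/9)):
  irrep \ class  {0} (size 1)  {1} (size 1)    {2} (size 1)    {3} (size 1)    {4} (size 1)    {5} (size 1)    {6} (size 1)    {7} (size 1)    {8} (size 1)  
  chi_0          1             1               1               1               1               1               1               1               1             
  chi_1          1             exp(2*I*pi/9)   exp(4*I*pi/9)   exp(2*I*pi/3)   exp(8*I*pi/9)   exp(-8*I*pi/9)  exp(-2*I*pi/3)  exp(-4*I*pi/9)  exp(-2*I*pi/9)
  chi_2          1             exp(4*I*pi/9)   exp(8*I*pi/9)   exp(-2*I*pi/3)  exp(-2*I*pi/9)  exp(2*I*pi/9)   exp(2*I*pi/3)   exp(-8*I*pi/9)  exp(-4*I*pi/9)
  chi_3          1             exp(2*I*pi/3)   exp(-2*I*pi/3)  1               exp(2*I*pi/3)   exp(-2*I*pi/3)  1               exp(2*I*pi/3)   exp(-2*I*pi/3)
  chi_4          1             exp(8*I*pi/9)   exp(-2*I*pi/9)  exp(2*I*pi/3)   exp(-4*I*pi/9)  exp(4*I*pi/9)   exp(-2*I*pi/3)  exp(2*I*pi/9)   exp(-8*I*pi/9)
  chi_5          1             exp(-8*I*pi/9)  exp(2*I*pi/9)   exp(-2*I*pi/3)  exp(4*I*pi/9)   exp(-4*I*pi/9)  exp(2*I*pi/3)   exp(-2*I*pi/9)  exp(8*I*pi/9) 
  chi_6          1             exp(-2*I*pi/3)  exp(2*I*pi/3)   1               exp(-2*I*pi/3)  exp(2*I*pi/3)   1               exp(-2*I*pi/3)  exp(2*I*pi/3) 
  chi_7          1             exp(-4*I*pi/9)  exp(-8*I*pi/9)  exp(2*I*pi/3)   exp(2*I*pi/9)   exp(-2*I*pi/9)  exp(-2*I*pi/3)  exp(8*I*pi/9)   exp(4*I*pi/9) 
  chi_8          1             exp(-2*I*pi/9)  exp(-4*I*pi/9)  exp(-2*I*pi/3)  exp(-8*I*pi/9)  exp(8*I*pi/9)   exp(2*I*pi/3)   exp(4*I*pi/9)   exp(2*I*pi/9) 

Spot check: chi_6(3) = zeta_9^(6*3) = zeta_9^18 = 1.

Proof sketch: Z/9Z is abelian, so all 9 irreducible complex representations are 1-dimensional. They are given by chi_k(m) = zeta_9^(k*m) for k = 0,...,8. Row orthogonality: sum_m chi_k(m) conj(chi_l(m)) = 9 * [k = l].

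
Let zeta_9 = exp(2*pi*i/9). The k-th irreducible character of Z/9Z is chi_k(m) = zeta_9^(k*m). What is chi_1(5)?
chi_1(5) = zeta_9^5 = exp(-8*I*pi/9)

Reasoning: chi_1(5) = zeta_9^(1*5) = zeta_9^5. Since zeta_9^9 = 1, this equals zeta_9^5 = exp(2*pi*i*5/9) = exp(-8*I*pi/9).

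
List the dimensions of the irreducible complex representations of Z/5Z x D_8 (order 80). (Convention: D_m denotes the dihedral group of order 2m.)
Dimensions: 1, 1, 1, 1, 1, 1, 1, 1, 1, 1, 1, 1, 1, 1, 1, 1, 1, 1, 1, 1, 2, 2, 2, 2, 2, 2, 2, 2, 2, 2, 2, 2, 2, 2, 2

Why: There are 35 irreducibles (= number of conjugacy classes). Their dimensions d_i satisfy sum d_i^2 = |G| = 80: 1 + 1 + 1 + 1 + 1 + 1 + 1 + 1 + 1 + 1 + 1 + 1 + 1 + 1 + 1 + 1 + 1 + 1 + 1 + 1 + 4 + 4 + 4 + 4 + 4 + 4 + 4 + 4 + 4 + 4 + 4 + 4 + 4 + 4 + 4 = 80. (For the product with Z/5Z: each of the 5 1-dim characters of Z/5Z tensors with each irrep of D_8, giving 5 copies of each D_8-dimension.)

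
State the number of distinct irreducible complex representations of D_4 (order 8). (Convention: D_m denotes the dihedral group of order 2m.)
5

Solution. The number of irreducible complex representations of a finite group equals its number of conjugacy classes. D_4 has 5 conjugacy classes (n/2 + 3 for n even), so D_4 (order 8) has exactly 5 irreducible complex representations.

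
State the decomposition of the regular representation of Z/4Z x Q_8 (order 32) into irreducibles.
Each irreducible V_i of dimension d_i appears with multiplicity d_i, i.e. rho_reg = (direct sum over all irreducibles V_i) d_i V_i. The irreducible dimensions for Z/4Z x Q_8 are 1, 1, 1, 1, 1, 1, 1, 1, 1, 1, 1, 1, 1, 1, 1, 1, 2, 2, 2, 2: 16 irreducibles of dimension 1, each with multiplicity 1; 4 irreducibles of dimension 2, each with multiplicity 2. Total dimension 16*1*1 + 4*2*2 = 32 = |G|.

Working: General theorem: in the regular representation of a finite group G, each irreducible appears with multiplicity equal to its dimension. Check: dim(rho_reg) = sum d_i^2 = 1 + 1 + 1 + 1 + 1 + 1 + 1 + 1 + 1 + 1 + 1 + 1 + 1 + 1 + 1 + 1 + 4 + 4 + 4 + 4 = 32 = |G|.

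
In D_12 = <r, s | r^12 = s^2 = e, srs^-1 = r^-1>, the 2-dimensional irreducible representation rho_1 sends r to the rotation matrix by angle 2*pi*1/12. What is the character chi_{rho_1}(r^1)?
chi_{rho_1}(r^1) = 2*cos(2*pi*1*1/12) = sqrt(3)

Solution. rho_1(r^1) is rotation by angle 2*pi*1*1/12, whose trace is 2*cos(2*pi*1*1/12) = sqrt(3).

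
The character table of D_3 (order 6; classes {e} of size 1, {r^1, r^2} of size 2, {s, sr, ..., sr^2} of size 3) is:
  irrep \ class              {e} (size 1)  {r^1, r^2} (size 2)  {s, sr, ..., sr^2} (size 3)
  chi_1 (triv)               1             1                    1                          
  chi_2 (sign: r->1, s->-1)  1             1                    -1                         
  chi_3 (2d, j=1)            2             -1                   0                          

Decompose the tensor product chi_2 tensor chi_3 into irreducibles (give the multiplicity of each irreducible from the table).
chi_2 tensor chi_3 = chi_3 (all other irreducibles have multiplicity 0).

Working: The character of a tensor product is the pointwise product (chi_2 * chi_3)(C) = chi_2(C) * chi_3(C):
  {e}: (1)*(2), {r^1, r^2}: (1)*(-1), {s, sr, ..., sr^2}: (-1)*(0)
so (chi_2 * chi_3) takes values
  {e} -> 2, {r^1, r^2} -> -1, {s, sr, ..., sr^2} -> 0.
Now take the inner product of this character with each irreducible chi from the table, <chi_2*chi_3, chi> = (1/6) sum_C |C| (chi_2*chi_3)(C) conj(chi(C)):
  <chi_2*chi_3, chi_1> = (1/6)[1*(2)*conj(1) + 2*(-1)*conj(1) + 3*(0)*conj(1)]
      = (1/6)[(2) + (-2) + (0)] = 0/6 = 0
  <chi_2*chi_3, chi_2> = (1/6)[1*(2)*conj(1) + 2*(-1)*conj(1) + 3*(0)*conj(-1)]
      = (1/6)[(2) + (-2) + (0)] = 0/6 = 0
  <chi_2*chi_3, chi_3> = (1/6)[1*(2)*conj(2) + 2*(-1)*conj(-1) + 3*(0)*conj(0)]
      = (1/6)[(4) + (2) + (0)] = 6/6 = 1
Hence the multiplicities are chi_3: 1. Dimension check: dim(chi_2)*dim(chi_3) = 1*2 = 2 and sum (mult * dim) = 1*2 = 2.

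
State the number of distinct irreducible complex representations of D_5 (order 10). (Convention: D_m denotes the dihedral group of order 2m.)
4

The number of irreducible complex representations of a finite group equals its number of conjugacy classes. D_5 has 4 conjugacy classes ((n+3)/2 for n odd), so D_5 (order 10) has exactly 4 irreducible complex representations.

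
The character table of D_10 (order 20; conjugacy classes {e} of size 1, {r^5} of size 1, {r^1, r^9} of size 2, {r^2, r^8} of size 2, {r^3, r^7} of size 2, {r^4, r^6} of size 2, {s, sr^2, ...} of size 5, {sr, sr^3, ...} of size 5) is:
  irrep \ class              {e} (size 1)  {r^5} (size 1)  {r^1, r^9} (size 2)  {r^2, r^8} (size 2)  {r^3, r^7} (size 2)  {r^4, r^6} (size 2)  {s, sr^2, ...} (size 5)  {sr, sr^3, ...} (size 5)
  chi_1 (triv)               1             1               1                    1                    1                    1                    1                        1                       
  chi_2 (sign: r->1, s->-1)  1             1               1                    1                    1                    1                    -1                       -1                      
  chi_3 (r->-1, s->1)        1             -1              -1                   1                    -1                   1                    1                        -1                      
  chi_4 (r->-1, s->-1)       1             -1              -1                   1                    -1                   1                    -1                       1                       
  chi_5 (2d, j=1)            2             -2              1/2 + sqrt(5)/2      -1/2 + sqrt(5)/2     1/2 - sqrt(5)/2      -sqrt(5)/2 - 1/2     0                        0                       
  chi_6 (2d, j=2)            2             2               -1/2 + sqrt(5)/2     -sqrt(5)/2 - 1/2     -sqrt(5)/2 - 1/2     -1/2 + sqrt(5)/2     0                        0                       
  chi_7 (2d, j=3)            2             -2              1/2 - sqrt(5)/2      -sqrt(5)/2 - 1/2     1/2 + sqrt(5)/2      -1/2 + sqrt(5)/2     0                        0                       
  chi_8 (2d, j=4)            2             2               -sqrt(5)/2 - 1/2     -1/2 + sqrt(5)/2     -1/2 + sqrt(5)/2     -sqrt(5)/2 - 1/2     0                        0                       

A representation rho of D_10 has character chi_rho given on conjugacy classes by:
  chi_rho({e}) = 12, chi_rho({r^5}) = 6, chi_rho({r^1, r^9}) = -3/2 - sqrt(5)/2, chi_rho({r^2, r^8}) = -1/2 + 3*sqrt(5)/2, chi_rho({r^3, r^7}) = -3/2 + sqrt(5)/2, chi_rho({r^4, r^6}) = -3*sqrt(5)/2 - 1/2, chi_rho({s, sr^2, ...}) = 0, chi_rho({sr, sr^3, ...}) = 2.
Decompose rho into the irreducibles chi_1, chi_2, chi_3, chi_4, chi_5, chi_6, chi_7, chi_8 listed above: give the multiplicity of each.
Multiplicities: chi_1: 1, chi_2: 0, chi_3: 0, chi_4: 1, chi_5: 1, chi_6: 1, chi_7: 0, chi_8: 3.

Why: Use <chi_rho, chi> = (1/|G|) sum_C |C| * chi_rho(C) * conj(chi(C)) with |G| = 20 for each irreducible chi in the table:
  <chi_rho, chi_1> = (1/20)[1*(12)*conj(1) + 1*(6)*conj(1) + 2*(-3/2 - sqrt(5)/2)*conj(1) + 2*(-1/2 + 3*sqrt(5)/2)*conj(1) + 2*(-3/2 + sqrt(5)/2)*conj(1) + 2*(-3*sqrt(5)/2 - 1/2)*conj(1) + 5*(0)*conj(1) + 5*(2)*conj(1)]
      = (1/20)[(12) + (6) + (-3 - sqrt(5)) + (-1 + 3*sqrt(5)) + (-3 + sqrt(5)) + (-3*sqrt(5) - 1) + (0) + (10)] = 20/20 = 1
  <chi_rho, chi_2> = (1/20)[1*(12)*conj(1) + 1*(6)*conj(1) + 2*(-3/2 - sqrt(5)/2)*conj(1) + 2*(-1/2 + 3*sqrt(5)/2)*conj(1) + 2*(-3/2 + sqrt(5)/2)*conj(1) + 2*(-3*sqrt(5)/2 - 1/2)*conj(1) + 5*(0)*conj(-1) + 5*(2)*conj(-1)]
      = (1/20)[(12) + (6) + (-3 - sqrt(5)) + (-1 + 3*sqrt(5)) + (-3 + sqrt(5)) + (-3*sqrt(5) - 1) + (0) + (-10)] = 0/20 = 0
  <chi_rho, chi_3> = (1/20)[1*(12)*conj(1) + 1*(6)*conj(-1) + 2*(-3/2 - sqrt(5)/2)*conj(-1) + 2*(-1/2 + 3*sqrt(5)/2)*conj(1) + 2*(-3/2 + sqrt(5)/2)*conj(-1) + 2*(-3*sqrt(5)/2 - 1/2)*conj(1) + 5*(0)*conj(1) + 5*(2)*conj(-1)]
      = (1/20)[(12) + (-6) + (sqrt(5) + 3) + (-1 + 3*sqrt(5)) + (3 - sqrt(5)) + (-3*sqrt(5) - 1) + (0) + (-10)] = 0/20 = 0
  <chi_rho, chi_4> = (1/20)[1*(12)*conj(1) + 1*(6)*conj(-1) + 2*(-3/2 - sqrt(5)/2)*conj(-1) + 2*(-1/2 + 3*sqrt(5)/2)*conj(1) + 2*(-3/2 + sqrt(5)/2)*conj(-1) + 2*(-3*sqrt(5)/2 - 1/2)*conj(1) + 5*(0)*conj(-1) + 5*(2)*conj(1)]
      = (1/20)[(12) + (-6) + (sqrt(5) + 3) + (-1 + 3*sqrt(5)) + (3 - sqrt(5)) + (-3*sqrt(5) - 1) + (0) + (10)] = 20/20 = 1
  <chi_rho, chi_5> = (1/20)[1*(12)*conj(2) + 1*(6)*conj(-2) + 2*(-3/2 - sqrt(5)/2)*conj(1/2 + sqrt(5)/2) + 2*(-1/2 + 3*sqrt(5)/2)*conj(-1/2 + sqrt(5)/2) + 2*(-3/2 + sqrt(5)/2)*conj(1/2 - sqrt(5)/2) + 2*(-3*sqrt(5)/2 - 1/2)*conj(-sqrt(5)/2 - 1/2) + 5*(0)*conj(0) + 5*(2)*conj(0)]
      = (1/20)[(24) + (-12) + (-2*sqrt(5) - 4) + (8 - 2*sqrt(5)) + (-4 + 2*sqrt(5)) + (2*sqrt(5) + 8) + (0) + (0)] = 20/20 = 1
  <chi_rho, chi_6> = (1/20)[1*(12)*conj(2) + 1*(6)*conj(2) + 2*(-3/2 - sqrt(5)/2)*conj(-1/2 + sqrt(5)/2) + 2*(-1/2 + 3*sqrt(5)/2)*conj(-sqrt(5)/2 - 1/2) + 2*(-3/2 + sqrt(5)/2)*conj(-sqrt(5)/2 - 1/2) + 2*(-3*sqrt(5)/2 - 1/2)*conj(-1/2 + sqrt(5)/2) + 5*(0)*conj(0) + 5*(2)*conj(0)]
      = (1/20)[(24) + (12) + (-sqrt(5) - 1) + (-7 - sqrt(5)) + (-1 + sqrt(5)) + (-7 + sqrt(5)) + (0) + (0)] = 20/20 = 1
  <chi_rho, chi_7> = (1/20)[1*(12)*conj(2) + 1*(6)*conj(-2) + 2*(-3/2 - sqrt(5)/2)*conj(1/2 - sqrt(5)/2) + 2*(-1/2 + 3*sqrt(5)/2)*conj(-sqrt(5)/2 - 1/2) + 2*(-3/2 + sqrt(5)/2)*conj(1/2 + sqrt(5)/2) + 2*(-3*sqrt(5)/2 - 1/2)*conj(-1/2 + sqrt(5)/2) + 5*(0)*conj(0) + 5*(2)*conj(0)]
      = (1/20)[(24) + (-12) + (1 + sqrt(5)) + (-7 - sqrt(5)) + (1 - sqrt(5)) + (-7 + sqrt(5)) + (0) + (0)] = 0/20 = 0
  <chi_rho, chi_8> = (1/20)[1*(12)*conj(2) + 1*(6)*conj(2) + 2*(-3/2 - sqrt(5)/2)*conj(-sqrt(5)/2 - 1/2) + 2*(-1/2 + 3*sqrt(5)/2)*conj(-1/2 + sqrt(5)/2) + 2*(-3/2 + sqrt(5)/2)*conj(-1/2 + sqrt(5)/2) + 2*(-3*sqrt(5)/2 - 1/2)*conj(-sqrt(5)/2 - 1/2) + 5*(0)*conj(0) + 5*(2)*conj(0)]
      = (1/20)[(24) + (12) + (4 + 2*sqrt(5)) + (8 - 2*sqrt(5)) + (4 - 2*sqrt(5)) + (2*sqrt(5) + 8) + (0) + (0)] = 60/20 = 3
Dimension check: dim(rho) = sum (mult * dim) = 1*1 + 0*1 + 0*1 + 1*1 + 1*2 + 1*2 + 0*2 + 3*2 = 12 = chi_rho(e) = 12.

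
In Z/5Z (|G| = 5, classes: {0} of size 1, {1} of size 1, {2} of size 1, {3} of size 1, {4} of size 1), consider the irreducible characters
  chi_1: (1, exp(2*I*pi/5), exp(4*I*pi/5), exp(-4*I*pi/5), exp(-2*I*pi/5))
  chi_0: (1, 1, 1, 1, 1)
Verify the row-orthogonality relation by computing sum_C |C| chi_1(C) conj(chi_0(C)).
Sum = 0; so <chi_1, chi_0> = 0 (distinct irreducibles are orthogonal).

Derivation: Compute term by term over conjugacy classes (|C| * chi_1(C) * conj(chi_0(C))):
  1*(1)*conj(1) + 1*(exp(2*I*pi/5))*conj(1) + 1*(exp(4*I*pi/5))*conj(1) + 1*(exp(-4*I*pi/5))*conj(1) + 1*(exp(-2*I*pi/5))*conj(1)
  = (1) + (exp(2*I*pi/5)) + (exp(4*I*pi/5)) + (exp(-4*I*pi/5)) + (exp(-2*I*pi/5))
  = 0.
(Exp terms are combined using exp(i*s)*conj(exp(i*t)) = exp(i*(s-t)), and sums of them are collapsed using the identity that for every m > 1 the m distinct m-th roots of unity sum to 0, e.g. 1 + exp(2*I*pi/3) + exp(-2*I*pi/3) = 0.)
Dividing by |G| = 5 gives 0/5 = 0, matching the row-orthogonality relation <chi_1, chi_0> = [chi_1 = chi_0].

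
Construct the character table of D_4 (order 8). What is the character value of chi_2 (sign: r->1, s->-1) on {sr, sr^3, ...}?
Conjugacy classes: {e} of size 1, {r^2} of size 1, {r^1, r^3} of size 2, {s, sr^2, ...} of size 2, {sr, sr^3, ...} of size 2.
Character table:
  irrep \ class              {e} (size 1)  {r^2} (size 1)  {r^1, r^3} (size 2)  {s, sr^2, ...} (size 2)  {sr, sr^3, ...} (size 2)
  chi_1 (triv)               1             1               1                    1                        1                       
  chi_2 (sign: r->1, s->-1)  1             1               1                    -1                       -1                      
  chi_3 (r->-1, s->1)        1             1               -1                   1                        -1                      
  chi_4 (r->-1, s->-1)       1             1               -1                   -1                       1                       
  chi_5 (2d, j=1)            2             -2              0                    0                        0                       

Spot check: chi_2 (sign: r->1, s->-1) on {sr, sr^3, ...} = -1.

Working: D_4 has order 2*4 = 8 with 5 conjugacy classes, hence 5 irreducibles. Sum of squared dims 1 + 1 + 1 + 1 + 4 = 8 = |G|. Linear characters come from the abelianisation; the 2-dimensional irreps have character r^k -> 2*cos(2*pi*j*k/4), reflections -> 0.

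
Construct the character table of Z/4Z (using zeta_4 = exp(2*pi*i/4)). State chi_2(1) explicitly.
Character table of Z/4Z (irreps indexed chi_0,...,chi_3 with chi_k(m) = zeta_4^(k*m), zeta_4 = exp(2*pi*i/4)):
  irrep \ class  {0} (size 1)  {1} (size 1)  {2} (size 1)  {3} (size 1)
  chi_0          1             1             1             1           
  chi_1          1             I             -1            -I          
  chi_2          1             -1            1             -1          
  chi_3          1             -I            -1            I           

Spot check: chi_2(1) = zeta_4^(2*1) = zeta_4^2 = -1.

Argument: Z/4Z is abelian, so all 4 irreducible complex representations are 1-dimensional. They are given by chi_k(m) = zeta_4^(k*m) for k = 0,...,3. Row orthogonality: sum_m chi_k(m) conj(chi_l(m)) = 4 * [k = l].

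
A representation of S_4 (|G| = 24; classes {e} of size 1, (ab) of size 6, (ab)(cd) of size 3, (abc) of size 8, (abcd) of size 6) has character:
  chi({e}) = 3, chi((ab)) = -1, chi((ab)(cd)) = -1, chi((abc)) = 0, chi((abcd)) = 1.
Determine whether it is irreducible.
Irreducible: <chi, chi> = 1.

Reasoning: <chi, chi> = (1/|G|) sum_C |C| * |chi(C)|^2 = (1/24)[1*|3|^2 + 6*|-1|^2 + 3*|-1|^2 + 8*|0|^2 + 6*|1|^2]
  = (1/24)[(9) + (6) + (3) + (0) + (6)] = 24/24 = 1.
A character is irreducible iff <chi, chi> = 1, so this representation is irreducible.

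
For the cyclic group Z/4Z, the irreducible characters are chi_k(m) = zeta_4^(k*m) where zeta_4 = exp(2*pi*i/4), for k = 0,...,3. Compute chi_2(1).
chi_2(1) = zeta_4^2 = -1

Argument: chi_2(1) = zeta_4^(2*1) = zeta_4^2. Since zeta_4^4 = 1, this equals zeta_4^2 = exp(2*pi*i*2/4) = -1.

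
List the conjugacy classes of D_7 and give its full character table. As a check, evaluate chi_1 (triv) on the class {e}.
Conjugacy classes: {e} of size 1, {r^1, r^6} of size 2, {r^2, r^5} of size 2, {r^3, r^4} of size 2, {s, sr, ..., sr^6} of size 7.
Character table:
  irrep \ class              {e} (size 1)  {r^1, r^6} (size 2)  {r^2, r^5} (size 2)  {r^3, r^4} (size 2)  {s, sr, ..., sr^6} (size 7)
  chi_1 (triv)               1             1                    1                    1                    1                          
  chi_2 (sign: r->1, s->-1)  1             1                    1                    1                    -1                         
  chi_3 (2d, j=1)            2             2*cos(2*pi/7)        -2*cos(3*pi/7)       -2*cos(pi/7)         0                          
  chi_4 (2d, j=2)            2             -2*cos(3*pi/7)       -2*cos(pi/7)         2*cos(2*pi/7)        0                          
  chi_5 (2d, j=3)            2             -2*cos(pi/7)         2*cos(2*pi/7)        -2*cos(3*pi/7)       0                          

Spot check: chi_1 (triv) on {e} = 1.

Reasoning: D_7 has order 2*7 = 14 with 5 conjugacy classes, hence 5 irreducibles. Sum of squared dims 1 + 1 + 4 + 4 + 4 = 14 = |G|. Linear characters come from the abelianisation; the 2-dimensional irreps have character r^k -> 2*cos(2*pi*j*k/7), reflections -> 0.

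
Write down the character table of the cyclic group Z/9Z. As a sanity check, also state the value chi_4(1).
Character table of Z/9Z (irreps indexed chi_0,...,chi_8 with chi_k(m) = zeta_9^(k*m), zeta_9 = exp(2*pi*i/9)):
  irrep \ class  {0} (size 1)  {1} (size 1)    {2} (size 1)    {3} (size 1)    {4} (size 1)    {5} (size 1)    {6} (size 1)    {7} (size 1)    {8} (size 1)  
  chi_0          1             1               1               1               1               1               1               1               1             
  chi_1          1             exp(2*I*pi/9)   exp(4*I*pi/9)   exp(2*I*pi/3)   exp(8*I*pi/9)   exp(-8*I*pi/9)  exp(-2*I*pi/3)  exp(-4*I*pi/9)  exp(-2*I*pi/9)
  chi_2          1             exp(4*I*pi/9)   exp(8*I*pi/9)   exp(-2*I*pi/3)  exp(-2*I*pi/9)  exp(2*I*pi/9)   exp(2*I*pi/3)   exp(-8*I*pi/9)  exp(-4*I*pi/9)
  chi_3          1             exp(2*I*pi/3)   exp(-2*I*pi/3)  1               exp(2*I*pi/3)   exp(-2*I*pi/3)  1               exp(2*I*pi/3)   exp(-2*I*pi/3)
  chi_4          1             exp(8*I*pi/9)   exp(-2*I*pi/9)  exp(2*I*pi/3)   exp(-4*I*pi/9)  exp(4*I*pi/9)   exp(-2*I*pi/3)  exp(2*I*pi/9)   exp(-8*I*pi/9)
  chi_5          1             exp(-8*I*pi/9)  exp(2*I*pi/9)   exp(-2*I*pi/3)  exp(4*I*pi/9)   exp(-4*I*pi/9)  exp(2*I*pi/3)   exp(-2*I*pi/9)  exp(8*I*pi/9) 
  chi_6          1             exp(-2*I*pi/3)  exp(2*I*pi/3)   1               exp(-2*I*pi/3)  exp(2*I*pi/3)   1               exp(-2*I*pi/3)  exp(2*I*pi/3) 
  chi_7          1             exp(-4*I*pi/9)  exp(-8*I*pi/9)  exp(2*I*pi/3)   exp(2*I*pi/9)   exp(-2*I*pi/9)  exp(-2*I*pi/3)  exp(8*I*pi/9)   exp(4*I*pi/9) 
  chi_8          1             exp(-2*I*pi/9)  exp(-4*I*pi/9)  exp(-2*I*pi/3)  exp(-8*I*pi/9)  exp(8*I*pi/9)   exp(2*I*pi/3)   exp(4*I*pi/9)   exp(2*I*pi/9) 

Spot check: chi_4(1) = zeta_9^(4*1) = zeta_9^4 = exp(8*I*pi/9).

Explanation: Z/9Z is abelian, so all 9 irreducible complex representations are 1-dimensional. They are given by chi_k(m) = zeta_9^(k*m) for k = 0,...,8. Row orthogonality: sum_m chi_k(m) conj(chi_l(m)) = 9 * [k = l].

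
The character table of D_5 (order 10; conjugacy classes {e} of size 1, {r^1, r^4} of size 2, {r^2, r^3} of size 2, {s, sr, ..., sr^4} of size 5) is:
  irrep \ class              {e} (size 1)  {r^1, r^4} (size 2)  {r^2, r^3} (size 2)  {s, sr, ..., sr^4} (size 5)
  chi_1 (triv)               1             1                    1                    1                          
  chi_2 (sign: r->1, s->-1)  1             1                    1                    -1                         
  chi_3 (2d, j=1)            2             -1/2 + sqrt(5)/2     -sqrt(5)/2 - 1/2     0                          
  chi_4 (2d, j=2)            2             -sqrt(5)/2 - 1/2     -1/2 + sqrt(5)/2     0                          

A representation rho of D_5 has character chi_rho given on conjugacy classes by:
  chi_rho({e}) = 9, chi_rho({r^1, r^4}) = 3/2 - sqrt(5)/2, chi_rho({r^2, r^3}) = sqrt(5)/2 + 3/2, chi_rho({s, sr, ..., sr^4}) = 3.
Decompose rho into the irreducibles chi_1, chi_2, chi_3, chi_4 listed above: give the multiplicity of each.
Multiplicities: chi_1: 3, chi_2: 0, chi_3: 1, chi_4: 2.

Why: Use <chi_rho, chi> = (1/|G|) sum_C |C| * chi_rho(C) * conj(chi(C)) with |G| = 10 for each irreducible chi in the table:
  <chi_rho, chi_1> = (1/10)[1*(9)*conj(1) + 2*(3/2 - sqrt(5)/2)*conj(1) + 2*(sqrt(5)/2 + 3/2)*conj(1) + 5*(3)*conj(1)]
      = (1/10)[(9) + (3 - sqrt(5)) + (sqrt(5) + 3) + (15)] = 30/10 = 3
  <chi_rho, chi_2> = (1/10)[1*(9)*conj(1) + 2*(3/2 - sqrt(5)/2)*conj(1) + 2*(sqrt(5)/2 + 3/2)*conj(1) + 5*(3)*conj(-1)]
      = (1/10)[(9) + (3 - sqrt(5)) + (sqrt(5) + 3) + (-15)] = 0/10 = 0
  <chi_rho, chi_3> = (1/10)[1*(9)*conj(2) + 2*(3/2 - sqrt(5)/2)*conj(-1/2 + sqrt(5)/2) + 2*(sqrt(5)/2 + 3/2)*conj(-sqrt(5)/2 - 1/2) + 5*(3)*conj(0)]
      = (1/10)[(18) + (-4 + 2*sqrt(5)) + (-2*sqrt(5) - 4) + (0)] = 10/10 = 1
  <chi_rho, chi_4> = (1/10)[1*(9)*conj(2) + 2*(3/2 - sqrt(5)/2)*conj(-sqrt(5)/2 - 1/2) + 2*(sqrt(5)/2 + 3/2)*conj(-1/2 + sqrt(5)/2) + 5*(3)*conj(0)]
      = (1/10)[(18) + (1 - sqrt(5)) + (1 + sqrt(5)) + (0)] = 20/10 = 2
Dimension check: dim(rho) = sum (mult * dim) = 3*1 + 0*1 + 1*2 + 2*2 = 9 = chi_rho(e) = 9.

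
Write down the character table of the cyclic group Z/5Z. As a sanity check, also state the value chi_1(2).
Character table of Z/5Z (irreps indexed chi_0,...,chi_4 with chi_k(m) = zeta_5^(k*m), zeta_5 = exp(2*pi*i/5)):
  irrep \ class  {0} (size 1)  {1} (size 1)    {2} (size 1)    {3} (size 1)    {4} (size 1)  
  chi_0          1             1               1               1               1             
  chi_1          1             exp(2*I*pi/5)   exp(4*I*pi/5)   exp(-4*I*pi/5)  exp(-2*I*pi/5)
  chi_2          1             exp(4*I*pi/5)   exp(-2*I*pi/5)  exp(2*I*pi/5)   exp(-4*I*pi/5)
  chi_3          1             exp(-4*I*pi/5)  exp(2*I*pi/5)   exp(-2*I*pi/5)  exp(4*I*pi/5) 
  chi_4          1             exp(-2*I*pi/5)  exp(-4*I*pi/5)  exp(4*I*pi/5)   exp(2*I*pi/5) 

Spot check: chi_1(2) = zeta_5^(1*2) = zeta_5^2 = exp(4*I*pi/5).

Explanation: Z/5Z is abelian, so all 5 irreducible complex representations are 1-dimensional. They are given by chi_k(m) = zeta_5^(k*m) for k = 0,...,4. Row orthogonality: sum_m chi_k(m) conj(chi_l(m)) = 5 * [k = l].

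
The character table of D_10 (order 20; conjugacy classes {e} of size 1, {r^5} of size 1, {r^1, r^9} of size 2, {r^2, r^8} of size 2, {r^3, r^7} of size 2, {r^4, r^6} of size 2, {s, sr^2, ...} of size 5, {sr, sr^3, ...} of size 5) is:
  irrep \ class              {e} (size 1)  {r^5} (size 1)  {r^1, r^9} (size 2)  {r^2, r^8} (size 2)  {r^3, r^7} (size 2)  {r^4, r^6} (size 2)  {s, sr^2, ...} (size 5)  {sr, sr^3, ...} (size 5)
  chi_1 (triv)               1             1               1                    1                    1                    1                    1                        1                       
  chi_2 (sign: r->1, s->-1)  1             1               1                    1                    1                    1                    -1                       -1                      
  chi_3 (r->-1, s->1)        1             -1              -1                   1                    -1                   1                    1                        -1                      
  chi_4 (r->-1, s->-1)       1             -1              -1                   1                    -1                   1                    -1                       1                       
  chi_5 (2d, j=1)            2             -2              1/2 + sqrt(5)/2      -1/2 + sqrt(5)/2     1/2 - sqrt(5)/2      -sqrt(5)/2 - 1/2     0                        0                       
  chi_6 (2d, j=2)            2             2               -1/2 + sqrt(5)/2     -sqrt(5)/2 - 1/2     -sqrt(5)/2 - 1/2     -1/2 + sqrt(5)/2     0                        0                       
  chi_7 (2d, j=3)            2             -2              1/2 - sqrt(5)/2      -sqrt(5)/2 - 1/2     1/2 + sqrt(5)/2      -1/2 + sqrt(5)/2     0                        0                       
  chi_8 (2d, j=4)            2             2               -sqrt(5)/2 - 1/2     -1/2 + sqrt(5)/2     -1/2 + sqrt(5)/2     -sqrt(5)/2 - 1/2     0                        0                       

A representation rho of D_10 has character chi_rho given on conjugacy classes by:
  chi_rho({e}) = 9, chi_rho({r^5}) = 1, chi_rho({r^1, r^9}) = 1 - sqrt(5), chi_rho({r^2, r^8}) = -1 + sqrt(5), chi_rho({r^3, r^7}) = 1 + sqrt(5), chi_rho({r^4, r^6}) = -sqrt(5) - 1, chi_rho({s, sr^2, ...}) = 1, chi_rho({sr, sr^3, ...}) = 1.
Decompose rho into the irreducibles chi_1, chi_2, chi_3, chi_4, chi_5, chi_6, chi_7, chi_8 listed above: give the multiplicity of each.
Multiplicities: chi_1: 1, chi_2: 0, chi_3: 0, chi_4: 0, chi_5: 1, chi_6: 0, chi_7: 1, chi_8: 2.

Reasoning: Use <chi_rho, chi> = (1/|G|) sum_C |C| * chi_rho(C) * conj(chi(C)) with |G| = 20 for each irreducible chi in the table:
  <chi_rho, chi_1> = (1/20)[1*(9)*conj(1) + 1*(1)*conj(1) + 2*(1 - sqrt(5))*conj(1) + 2*(-1 + sqrt(5))*conj(1) + 2*(1 + sqrt(5))*conj(1) + 2*(-sqrt(5) - 1)*conj(1) + 5*(1)*conj(1) + 5*(1)*conj(1)]
      = (1/20)[(9) + (1) + (2 - 2*sqrt(5)) + (-2 + 2*sqrt(5)) + (2 + 2*sqrt(5)) + (-2*sqrt(5) - 2) + (5) + (5)] = 20/20 = 1
  <chi_rho, chi_2> = (1/20)[1*(9)*conj(1) + 1*(1)*conj(1) + 2*(1 - sqrt(5))*conj(1) + 2*(-1 + sqrt(5))*conj(1) + 2*(1 + sqrt(5))*conj(1) + 2*(-sqrt(5) - 1)*conj(1) + 5*(1)*conj(-1) + 5*(1)*conj(-1)]
      = (1/20)[(9) + (1) + (2 - 2*sqrt(5)) + (-2 + 2*sqrt(5)) + (2 + 2*sqrt(5)) + (-2*sqrt(5) - 2) + (-5) + (-5)] = 0/20 = 0
  <chi_rho, chi_3> = (1/20)[1*(9)*conj(1) + 1*(1)*conj(-1) + 2*(1 - sqrt(5))*conj(-1) + 2*(-1 + sqrt(5))*conj(1) + 2*(1 + sqrt(5))*conj(-1) + 2*(-sqrt(5) - 1)*conj(1) + 5*(1)*conj(1) + 5*(1)*conj(-1)]
      = (1/20)[(9) + (-1) + (-2 + 2*sqrt(5)) + (-2 + 2*sqrt(5)) + (-2*sqrt(5) - 2) + (-2*sqrt(5) - 2) + (5) + (-5)] = 0/20 = 0
  <chi_rho, chi_4> = (1/20)[1*(9)*conj(1) + 1*(1)*conj(-1) + 2*(1 - sqrt(5))*conj(-1) + 2*(-1 + sqrt(5))*conj(1) + 2*(1 + sqrt(5))*conj(-1) + 2*(-sqrt(5) - 1)*conj(1) + 5*(1)*conj(-1) + 5*(1)*conj(1)]
      = (1/20)[(9) + (-1) + (-2 + 2*sqrt(5)) + (-2 + 2*sqrt(5)) + (-2*sqrt(5) - 2) + (-2*sqrt(5) - 2) + (-5) + (5)] = 0/20 = 0
  <chi_rho, chi_5> = (1/20)[1*(9)*conj(2) + 1*(1)*conj(-2) + 2*(1 - sqrt(5))*conj(1/2 + sqrt(5)/2) + 2*(-1 + sqrt(5))*conj(-1/2 + sqrt(5)/2) + 2*(1 + sqrt(5))*conj(1/2 - sqrt(5)/2) + 2*(-sqrt(5) - 1)*conj(-sqrt(5)/2 - 1/2) + 5*(1)*conj(0) + 5*(1)*conj(0)]
      = (1/20)[(18) + (-2) + (-4) + (6 - 2*sqrt(5)) + (-4) + (2*sqrt(5) + 6) + (0) + (0)] = 20/20 = 1
  <chi_rho, chi_6> = (1/20)[1*(9)*conj(2) + 1*(1)*conj(2) + 2*(1 - sqrt(5))*conj(-1/2 + sqrt(5)/2) + 2*(-1 + sqrt(5))*conj(-sqrt(5)/2 - 1/2) + 2*(1 + sqrt(5))*conj(-sqrt(5)/2 - 1/2) + 2*(-sqrt(5) - 1)*conj(-1/2 + sqrt(5)/2) + 5*(1)*conj(0) + 5*(1)*conj(0)]
      = (1/20)[(18) + (2) + (-6 + 2*sqrt(5)) + (-4) + (-6 - 2*sqrt(5)) + (-4) + (0) + (0)] = 0/20 = 0
  <chi_rho, chi_7> = (1/20)[1*(9)*conj(2) + 1*(1)*conj(-2) + 2*(1 - sqrt(5))*conj(1/2 - sqrt(5)/2) + 2*(-1 + sqrt(5))*conj(-sqrt(5)/2 - 1/2) + 2*(1 + sqrt(5))*conj(1/2 + sqrt(5)/2) + 2*(-sqrt(5) - 1)*conj(-1/2 + sqrt(5)/2) + 5*(1)*conj(0) + 5*(1)*conj(0)]
      = (1/20)[(18) + (-2) + (6 - 2*sqrt(5)) + (-4) + (2*sqrt(5) + 6) + (-4) + (0) + (0)] = 20/20 = 1
  <chi_rho, chi_8> = (1/20)[1*(9)*conj(2) + 1*(1)*conj(2) + 2*(1 - sqrt(5))*conj(-sqrt(5)/2 - 1/2) + 2*(-1 + sqrt(5))*conj(-1/2 + sqrt(5)/2) + 2*(1 + sqrt(5))*conj(-1/2 + sqrt(5)/2) + 2*(-sqrt(5) - 1)*conj(-sqrt(5)/2 - 1/2) + 5*(1)*conj(0) + 5*(1)*conj(0)]
      = (1/20)[(18) + (2) + (4) + (6 - 2*sqrt(5)) + (4) + (2*sqrt(5) + 6) + (0) + (0)] = 40/20 = 2
Dimension check: dim(rho) = sum (mult * dim) = 1*1 + 0*1 + 0*1 + 0*1 + 1*2 + 0*2 + 1*2 + 2*2 = 9 = chi_rho(e) = 9.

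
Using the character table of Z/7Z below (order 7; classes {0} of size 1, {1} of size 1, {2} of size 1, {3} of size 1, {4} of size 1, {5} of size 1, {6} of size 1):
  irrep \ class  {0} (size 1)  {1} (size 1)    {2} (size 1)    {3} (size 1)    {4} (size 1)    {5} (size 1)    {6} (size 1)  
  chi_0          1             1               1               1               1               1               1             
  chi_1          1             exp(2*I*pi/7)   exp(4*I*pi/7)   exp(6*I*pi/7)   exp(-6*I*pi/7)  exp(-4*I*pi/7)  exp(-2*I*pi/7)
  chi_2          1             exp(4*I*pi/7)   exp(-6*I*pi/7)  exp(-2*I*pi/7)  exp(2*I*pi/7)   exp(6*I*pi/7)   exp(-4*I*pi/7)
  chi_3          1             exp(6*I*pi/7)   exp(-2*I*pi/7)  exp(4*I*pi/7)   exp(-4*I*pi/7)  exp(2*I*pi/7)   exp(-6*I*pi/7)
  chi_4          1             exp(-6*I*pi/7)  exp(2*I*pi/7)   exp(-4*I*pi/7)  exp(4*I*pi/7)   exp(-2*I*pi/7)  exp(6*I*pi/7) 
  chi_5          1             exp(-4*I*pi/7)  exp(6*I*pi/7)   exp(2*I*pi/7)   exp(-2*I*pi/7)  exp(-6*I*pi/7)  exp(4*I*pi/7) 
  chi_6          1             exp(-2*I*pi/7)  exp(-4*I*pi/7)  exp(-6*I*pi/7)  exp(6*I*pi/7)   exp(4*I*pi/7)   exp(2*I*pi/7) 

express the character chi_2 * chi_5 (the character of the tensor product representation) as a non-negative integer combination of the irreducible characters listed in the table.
chi_2 tensor chi_5 = chi_0 (all other irreducibles have multiplicity 0).

The character of a tensor product is the pointwise product (chi_2 * chi_5)(C) = chi_2(C) * chi_5(C):
  {0}: (1)*(1), {1}: (exp(4*I*pi/7))*(exp(-4*I*pi/7)), {2}: (exp(-6*I*pi/7))*(exp(6*I*pi/7)), {3}: (exp(-2*I*pi/7))*(exp(2*I*pi/7)), {4}: (exp(2*I*pi/7))*(exp(-2*I*pi/7)), {5}: (exp(6*I*pi/7))*(exp(-6*I*pi/7)), {6}: (exp(-4*I*pi/7))*(exp(4*I*pi/7))
so (chi_2 * chi_5) takes values
  {0} -> 1, {1} -> 1, {2} -> 1, {3} -> 1, {4} -> 1, {5} -> 1, {6} -> 1.
Now take the inner product of this character with each irreducible chi from the table, <chi_2*chi_5, chi> = (1/7) sum_C |C| (chi_2*chi_5)(C) conj(chi(C)):
  <chi_2*chi_5, chi_0> = (1/7)[1*(1)*conj(1) + 1*(1)*conj(1) + 1*(1)*conj(1) + 1*(1)*conj(1) + 1*(1)*conj(1) + 1*(1)*conj(1) + 1*(1)*conj(1)]
      = (1/7)[(1) + (1) + (1) + (1) + (1) + (1) + (1)] = 7/7 = 1
  <chi_2*chi_5, chi_1> = (1/7)[1*(1)*conj(1) + 1*(1)*conj(exp(2*I*pi/7)) + 1*(1)*conj(exp(4*I*pi/7)) + 1*(1)*conj(exp(6*I*pi/7)) + 1*(1)*conj(exp(-6*I*pi/7)) + 1*(1)*conj(exp(-4*I*pi/7)) + 1*(1)*conj(exp(-2*I*pi/7))]
      = (1/7)[(1) + (exp(-2*I*pi/7)) + (exp(-4*I*pi/7)) + (exp(-6*I*pi/7)) + (exp(6*I*pi/7)) + (exp(4*I*pi/7)) + (exp(2*I*pi/7))] = 0/7 = 0
  <chi_2*chi_5, chi_2> = (1/7)[1*(1)*conj(1) + 1*(1)*conj(exp(4*I*pi/7)) + 1*(1)*conj(exp(-6*I*pi/7)) + 1*(1)*conj(exp(-2*I*pi/7)) + 1*(1)*conj(exp(2*I*pi/7)) + 1*(1)*conj(exp(6*I*pi/7)) + 1*(1)*conj(exp(-4*I*pi/7))]
      = (1/7)[(1) + (exp(-4*I*pi/7)) + (exp(6*I*pi/7)) + (exp(2*I*pi/7)) + (exp(-2*I*pi/7)) + (exp(-6*I*pi/7)) + (exp(4*I*pi/7))] = 0/7 = 0
  <chi_2*chi_5, chi_3> = (1/7)[1*(1)*conj(1) + 1*(1)*conj(exp(6*I*pi/7)) + 1*(1)*conj(exp(-2*I*pi/7)) + 1*(1)*conj(exp(4*I*pi/7)) + 1*(1)*conj(exp(-4*I*pi/7)) + 1*(1)*conj(exp(2*I*pi/7)) + 1*(1)*conj(exp(-6*I*pi/7))]
      = (1/7)[(1) + (exp(-6*I*pi/7)) + (exp(2*I*pi/7)) + (exp(-4*I*pi/7)) + (exp(4*I*pi/7)) + (exp(-2*I*pi/7)) + (exp(6*I*pi/7))] = 0/7 = 0
  <chi_2*chi_5, chi_4> = (1/7)[1*(1)*conj(1) + 1*(1)*conj(exp(-6*I*pi/7)) + 1*(1)*conj(exp(2*I*pi/7)) + 1*(1)*conj(exp(-4*I*pi/7)) + 1*(1)*conj(exp(4*I*pi/7)) + 1*(1)*conj(exp(-2*I*pi/7)) + 1*(1)*conj(exp(6*I*pi/7))]
      = (1/7)[(1) + (exp(6*I*pi/7)) + (exp(-2*I*pi/7)) + (exp(4*I*pi/7)) + (exp(-4*I*pi/7)) + (exp(2*I*pi/7)) + (exp(-6*I*pi/7))] = 0/7 = 0
  <chi_2*chi_5, chi_5> = (1/7)[1*(1)*conj(1) + 1*(1)*conj(exp(-4*I*pi/7)) + 1*(1)*conj(exp(6*I*pi/7)) + 1*(1)*conj(exp(2*I*pi/7)) + 1*(1)*conj(exp(-2*I*pi/7)) + 1*(1)*conj(exp(-6*I*pi/7)) + 1*(1)*conj(exp(4*I*pi/7))]
      = (1/7)[(1) + (exp(4*I*pi/7)) + (exp(-6*I*pi/7)) + (exp(-2*I*pi/7)) + (exp(2*I*pi/7)) + (exp(6*I*pi/7)) + (exp(-4*I*pi/7))] = 0/7 = 0
  <chi_2*chi_5, chi_6> = (1/7)[1*(1)*conj(1) + 1*(1)*conj(exp(-2*I*pi/7)) + 1*(1)*conj(exp(-4*I*pi/7)) + 1*(1)*conj(exp(-6*I*pi/7)) + 1*(1)*conj(exp(6*I*pi/7)) + 1*(1)*conj(exp(4*I*pi/7)) + 1*(1)*conj(exp(2*I*pi/7))]
      = (1/7)[(1) + (exp(2*I*pi/7)) + (exp(4*I*pi/7)) + (exp(6*I*pi/7)) + (exp(-6*I*pi/7)) + (exp(-4*I*pi/7)) + (exp(-2*I*pi/7))] = 0/7 = 0
(Exp terms are combined using exp(i*s)*conj(exp(i*t)) = exp(i*(s-t)), and sums of them are collapsed using the identity that for every m > 1 the m distinct m-th roots of unity sum to 0, e.g. 1 + exp(2*I*pi/3) + exp(-2*I*pi/3) = 0.)
Hence the multiplicities are chi_0: 1. Dimension check: dim(chi_2)*dim(chi_5) = 1*1 = 1 and sum (mult * dim) = 1*1 = 1.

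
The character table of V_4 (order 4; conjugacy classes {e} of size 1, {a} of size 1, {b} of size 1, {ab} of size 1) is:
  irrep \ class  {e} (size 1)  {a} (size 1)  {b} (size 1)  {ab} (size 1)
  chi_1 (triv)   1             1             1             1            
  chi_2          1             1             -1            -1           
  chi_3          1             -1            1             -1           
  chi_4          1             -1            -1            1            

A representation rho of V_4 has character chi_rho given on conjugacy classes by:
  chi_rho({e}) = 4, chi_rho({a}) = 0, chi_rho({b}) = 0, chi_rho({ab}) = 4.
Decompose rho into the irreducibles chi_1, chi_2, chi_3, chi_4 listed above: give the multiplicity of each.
Multiplicities: chi_1: 2, chi_2: 0, chi_3: 0, chi_4: 2.

Explanation: Use <chi_rho, chi> = (1/|G|) sum_C |C| * chi_rho(C) * conj(chi(C)) with |G| = 4 for each irreducible chi in the table:
  <chi_rho, chi_1> = (1/4)[1*(4)*conj(1) + 1*(0)*conj(1) + 1*(0)*conj(1) + 1*(4)*conj(1)]
      = (1/4)[(4) + (0) + (0) + (4)] = 8/4 = 2
  <chi_rho, chi_2> = (1/4)[1*(4)*conj(1) + 1*(0)*conj(1) + 1*(0)*conj(-1) + 1*(4)*conj(-1)]
      = (1/4)[(4) + (0) + (0) + (-4)] = 0/4 = 0
  <chi_rho, chi_3> = (1/4)[1*(4)*conj(1) + 1*(0)*conj(-1) + 1*(0)*conj(1) + 1*(4)*conj(-1)]
      = (1/4)[(4) + (0) + (0) + (-4)] = 0/4 = 0
  <chi_rho, chi_4> = (1/4)[1*(4)*conj(1) + 1*(0)*conj(-1) + 1*(0)*conj(-1) + 1*(4)*conj(1)]
      = (1/4)[(4) + (0) + (0) + (4)] = 8/4 = 2
Dimension check: dim(rho) = sum (mult * dim) = 2*1 + 0*1 + 0*1 + 2*1 = 4 = chi_rho(e) = 4.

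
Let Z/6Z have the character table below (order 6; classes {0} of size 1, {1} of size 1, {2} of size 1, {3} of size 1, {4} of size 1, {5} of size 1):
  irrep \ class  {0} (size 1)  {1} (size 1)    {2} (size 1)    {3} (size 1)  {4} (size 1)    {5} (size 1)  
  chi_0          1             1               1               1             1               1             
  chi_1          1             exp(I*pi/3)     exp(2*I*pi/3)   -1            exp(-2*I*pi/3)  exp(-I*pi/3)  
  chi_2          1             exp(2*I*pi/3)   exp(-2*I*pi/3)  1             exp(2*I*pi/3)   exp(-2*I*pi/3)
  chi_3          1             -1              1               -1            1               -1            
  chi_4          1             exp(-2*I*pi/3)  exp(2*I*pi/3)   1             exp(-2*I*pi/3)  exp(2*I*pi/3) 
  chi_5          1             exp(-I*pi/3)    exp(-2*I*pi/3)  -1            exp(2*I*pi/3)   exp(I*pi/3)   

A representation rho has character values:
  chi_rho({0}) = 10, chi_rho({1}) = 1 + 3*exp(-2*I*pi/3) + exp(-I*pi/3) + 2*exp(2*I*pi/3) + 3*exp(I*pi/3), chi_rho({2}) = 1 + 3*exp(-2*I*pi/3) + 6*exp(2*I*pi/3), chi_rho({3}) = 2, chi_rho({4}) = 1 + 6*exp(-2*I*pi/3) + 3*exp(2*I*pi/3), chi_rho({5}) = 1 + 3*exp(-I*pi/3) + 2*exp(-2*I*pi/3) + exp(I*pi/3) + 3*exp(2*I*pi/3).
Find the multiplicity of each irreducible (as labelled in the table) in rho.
Multiplicities: chi_0: 1, chi_1: 3, chi_2: 2, chi_3: 0, chi_4: 3, chi_5: 1.

Argument: Use <chi_rho, chi> = (1/|G|) sum_C |C| * chi_rho(C) * conj(chi(C)) with |G| = 6 for each irreducible chi in the table:
  <chi_rho, chi_0> = (1/6)[1*(10)*conj(1) + 1*(1 + 3*exp(-2*I*pi/3) + exp(-I*pi/3) + 2*exp(2*I*pi/3) + 3*exp(I*pi/3))*conj(1) + 1*(1 + 3*exp(-2*I*pi/3) + 6*exp(2*I*pi/3))*conj(1) + 1*(2)*conj(1) + 1*(1 + 6*exp(-2*I*pi/3) + 3*exp(2*I*pi/3))*conj(1) + 1*(1 + 3*exp(-I*pi/3) + 2*exp(-2*I*pi/3) + exp(I*pi/3) + 3*exp(2*I*pi/3))*conj(1)]
      = (1/6)[(10) + (1 + 3*exp(-2*I*pi/3) + exp(-I*pi/3) + 2*exp(2*I*pi/3) + 3*exp(I*pi/3)) + (1 + 3*exp(-2*I*pi/3) + 6*exp(2*I*pi/3)) + (2) + (1 + 6*exp(-2*I*pi/3) + 3*exp(2*I*pi/3)) + (1 + 3*exp(-I*pi/3) + 2*exp(-2*I*pi/3) + exp(I*pi/3) + 3*exp(2*I*pi/3))] = 6/6 = 1
  <chi_rho, chi_1> = (1/6)[1*(10)*conj(1) + 1*(1 + 3*exp(-2*I*pi/3) + exp(-I*pi/3) + 2*exp(2*I*pi/3) + 3*exp(I*pi/3))*conj(exp(I*pi/3)) + 1*(1 + 3*exp(-2*I*pi/3) + 6*exp(2*I*pi/3))*conj(exp(2*I*pi/3)) + 1*(2)*conj(-1) + 1*(1 + 6*exp(-2*I*pi/3) + 3*exp(2*I*pi/3))*conj(exp(-2*I*pi/3)) + 1*(1 + 3*exp(-I*pi/3) + 2*exp(-2*I*pi/3) + exp(I*pi/3) + 3*exp(2*I*pi/3))*conj(exp(-I*pi/3))]
      = (1/6)[(10) + (1) + (6 + exp(-2*I*pi/3) + 3*exp(2*I*pi/3)) + (-2) + (6 + 3*exp(-2*I*pi/3) + exp(2*I*pi/3)) + (1)] = 18/6 = 3
  <chi_rho, chi_2> = (1/6)[1*(10)*conj(1) + 1*(1 + 3*exp(-2*I*pi/3) + exp(-I*pi/3) + 2*exp(2*I*pi/3) + 3*exp(I*pi/3))*conj(exp(2*I*pi/3)) + 1*(1 + 3*exp(-2*I*pi/3) + 6*exp(2*I*pi/3))*conj(exp(-2*I*pi/3)) + 1*(2)*conj(1) + 1*(1 + 6*exp(-2*I*pi/3) + 3*exp(2*I*pi/3))*conj(exp(2*I*pi/3)) + 1*(1 + 3*exp(-I*pi/3) + 2*exp(-2*I*pi/3) + exp(I*pi/3) + 3*exp(2*I*pi/3))*conj(exp(-2*I*pi/3))]
      = (1/6)[(10) + (1 + 3*exp(-I*pi/3) + exp(-2*I*pi/3) + 3*exp(2*I*pi/3)) + (3 + 6*exp(-2*I*pi/3) + exp(2*I*pi/3)) + (2) + (3 + exp(-2*I*pi/3) + 6*exp(2*I*pi/3)) + (1 + 3*exp(-2*I*pi/3) + exp(2*I*pi/3) + 3*exp(I*pi/3))] = 12/6 = 2
  <chi_rho, chi_3> = (1/6)[1*(10)*conj(1) + 1*(1 + 3*exp(-2*I*pi/3) + exp(-I*pi/3) + 2*exp(2*I*pi/3) + 3*exp(I*pi/3))*conj(-1) + 1*(1 + 3*exp(-2*I*pi/3) + 6*exp(2*I*pi/3))*conj(1) + 1*(2)*conj(-1) + 1*(1 + 6*exp(-2*I*pi/3) + 3*exp(2*I*pi/3))*conj(1) + 1*(1 + 3*exp(-I*pi/3) + 2*exp(-2*I*pi/3) + exp(I*pi/3) + 3*exp(2*I*pi/3))*conj(-1)]
      = (1/6)[(10) + (-1 - 3*exp(I*pi/3) - 2*exp(2*I*pi/3) - exp(-I*pi/3) - 3*exp(-2*I*pi/3)) + (1 + 3*exp(-2*I*pi/3) + 6*exp(2*I*pi/3)) + (-2) + (1 + 6*exp(-2*I*pi/3) + 3*exp(2*I*pi/3)) + (-1 - 3*exp(2*I*pi/3) - exp(I*pi/3) - 2*exp(-2*I*pi/3) - 3*exp(-I*pi/3))] = 0/6 = 0
  <chi_rho, chi_4> = (1/6)[1*(10)*conj(1) + 1*(1 + 3*exp(-2*I*pi/3) + exp(-I*pi/3) + 2*exp(2*I*pi/3) + 3*exp(I*pi/3))*conj(exp(-2*I*pi/3)) + 1*(1 + 3*exp(-2*I*pi/3) + 6*exp(2*I*pi/3))*conj(exp(2*I*pi/3)) + 1*(2)*conj(1) + 1*(1 + 6*exp(-2*I*pi/3) + 3*exp(2*I*pi/3))*conj(exp(-2*I*pi/3)) + 1*(1 + 3*exp(-I*pi/3) + 2*exp(-2*I*pi/3) + exp(I*pi/3) + 3*exp(2*I*pi/3))*conj(exp(2*I*pi/3))]
      = (1/6)[(10) + (-1) + (6 + exp(-2*I*pi/3) + 3*exp(2*I*pi/3)) + (2) + (6 + 3*exp(-2*I*pi/3) + exp(2*I*pi/3)) + (-1)] = 18/6 = 3
  <chi_rho, chi_5> = (1/6)[1*(10)*conj(1) + 1*(1 + 3*exp(-2*I*pi/3) + exp(-I*pi/3) + 2*exp(2*I*pi/3) + 3*exp(I*pi/3))*conj(exp(-I*pi/3)) + 1*(1 + 3*exp(-2*I*pi/3) + 6*exp(2*I*pi/3))*conj(exp(-2*I*pi/3)) + 1*(2)*conj(-1) + 1*(1 + 6*exp(-2*I*pi/3) + 3*exp(2*I*pi/3))*conj(exp(2*I*pi/3)) + 1*(1 + 3*exp(-I*pi/3) + 2*exp(-2*I*pi/3) + exp(I*pi/3) + 3*exp(2*I*pi/3))*conj(exp(I*pi/3))]
      = (1/6)[(10) + (-1 + 3*exp(-I*pi/3) + exp(I*pi/3) + 3*exp(2*I*pi/3)) + (3 + 6*exp(-2*I*pi/3) + exp(2*I*pi/3)) + (-2) + (3 + exp(-2*I*pi/3) + 6*exp(2*I*pi/3)) + (-1 + 3*exp(-2*I*pi/3) + exp(-I*pi/3) + 3*exp(I*pi/3))] = 6/6 = 1
(Exp terms are combined using exp(i*s)*conj(exp(i*t)) = exp(i*(s-t)), and sums of them are collapsed using the identity that for every m > 1 the m distinct m-th roots of unity sum to 0, e.g. 1 + exp(2*I*pi/3) + exp(-2*I*pi/3) = 0.)
Dimension check: dim(rho) = sum (mult * dim) = 1*1 + 3*1 + 2*1 + 0*1 + 3*1 + 1*1 = 10 = chi_rho(e) = 10.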